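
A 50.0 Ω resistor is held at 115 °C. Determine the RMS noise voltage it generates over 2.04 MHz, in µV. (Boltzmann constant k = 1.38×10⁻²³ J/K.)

1.48 µV

T = 115 °C + 273.15 = 388.15 K
V_n = √(4kTRB)
4kTRB = 4 × 1.38×10⁻²³ × 388.15 × 5.00×10¹ × 2.04×10⁶ = 2.19×10⁻¹² V²
V_n = √(2.19×10⁻¹²) = 1.48×10⁻⁶ V = 1.48 µV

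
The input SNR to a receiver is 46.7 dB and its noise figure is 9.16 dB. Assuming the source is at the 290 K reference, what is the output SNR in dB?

By definition F = SNR_in/SNR_out, so in dB: SNR_out = SNR_in − NF
SNR_out = 46.7 − 9.16 = 37.54 dB

37.54 dB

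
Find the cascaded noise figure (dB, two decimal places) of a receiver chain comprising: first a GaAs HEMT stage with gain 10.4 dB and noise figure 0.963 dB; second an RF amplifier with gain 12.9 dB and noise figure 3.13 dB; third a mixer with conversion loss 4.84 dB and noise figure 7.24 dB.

1.35 dB

Convert to linear (a loss of L dB is a gain of −L dB): F_i = 10^(NF_i/10), G_i = 10^(G_i,dB/10)
  Stage 1: F_1 = 10^(0.963/10) = 1.248, G_1 = 10^(10.4/10) = 10.96
  Stage 2: F_2 = 10^(3.13/10) = 2.056, G_2 = 10^(12.9/10) = 19.50
  Stage 3: F_3 = 10^(7.24/10) = 5.297, G_3 = 10^(−4.84/10) = 0.3281
Friis cascade:
  F = 1.248 + (2.056 − 1)/10.96 + (5.297 − 1)/213.8 = 1.365
NF = 10 log₁₀(1.365) = 1.35 dB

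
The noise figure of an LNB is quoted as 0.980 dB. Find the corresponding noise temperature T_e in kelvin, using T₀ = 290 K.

F = 10^(0.980/10) = 1.25314
T_e = (F − 1)·T₀ = (1.25314 − 1) × 290 = 73.4 K

73.4 K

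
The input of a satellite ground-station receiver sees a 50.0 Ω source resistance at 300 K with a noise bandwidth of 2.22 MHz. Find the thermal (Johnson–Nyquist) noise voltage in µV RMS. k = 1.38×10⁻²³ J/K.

V_n = √(4kTRB)
4kTRB = 4 × 1.38×10⁻²³ × 300 × 5.00×10¹ × 2.22×10⁶ = 1.84×10⁻¹² V²
V_n = √(1.84×10⁻¹²) = 1.36×10⁻⁶ V = 1.36 µV

1.36 µV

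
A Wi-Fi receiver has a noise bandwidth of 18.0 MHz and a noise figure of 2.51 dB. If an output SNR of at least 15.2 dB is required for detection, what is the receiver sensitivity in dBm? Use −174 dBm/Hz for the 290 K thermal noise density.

Sensitivity = −174 + 10 log₁₀(B) + NF + SNR_min
= −174 + 72.55 + 2.51 + 15.2
= −83.74 dBm → −83.7 dBm

−83.7 dBm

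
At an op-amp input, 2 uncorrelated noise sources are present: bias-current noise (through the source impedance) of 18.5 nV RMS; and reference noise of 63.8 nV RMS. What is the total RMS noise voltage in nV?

Uncorrelated sources add in power (mean-square): V_tot = √(ΣV_i²)
V_tot = √[(1.85×10⁻⁸)² + (6.38×10⁻⁸)²] = 6.64×10⁻⁸ V = 66.4 nV

66.4 nV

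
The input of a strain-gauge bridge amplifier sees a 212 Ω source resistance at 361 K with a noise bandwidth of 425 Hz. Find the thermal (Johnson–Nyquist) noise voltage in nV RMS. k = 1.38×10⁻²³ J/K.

42.4 nV

V_n = √(4kTRB)
4kTRB = 4 × 1.38×10⁻²³ × 361 × 2.12×10² × 4.25×10² = 1.80×10⁻¹⁵ V²
V_n = √(1.80×10⁻¹⁵) = 4.24×10⁻⁸ V = 42.4 nV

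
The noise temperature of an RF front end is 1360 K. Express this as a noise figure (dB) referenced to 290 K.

7.55 dB

F = 1 + T_e/T₀ = 1 + 1360/290 = 5.68966
NF = 10 log₁₀(5.68966) = 7.55 dB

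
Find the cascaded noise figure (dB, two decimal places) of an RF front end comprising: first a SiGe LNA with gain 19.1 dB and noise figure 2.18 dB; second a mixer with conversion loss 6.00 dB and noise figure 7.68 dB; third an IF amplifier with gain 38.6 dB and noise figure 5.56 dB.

Convert to linear (a loss of L dB is a gain of −L dB): F_i = 10^(NF_i/10), G_i = 10^(G_i,dB/10)
  Stage 1: F_1 = 10^(2.18/10) = 1.652, G_1 = 10^(19.1/10) = 81.28
  Stage 2: F_2 = 10^(7.68/10) = 5.861, G_2 = 10^(−6.00/10) = 0.2512
  Stage 3: F_3 = 10^(5.56/10) = 3.597, G_3 = 10^(38.6/10) = 7244
Friis cascade:
  F = 1.652 + (5.861 − 1)/81.28 + (3.597 − 1)/20.42 = 1.839
NF = 10 log₁₀(1.839) = 2.65 dB

2.65 dB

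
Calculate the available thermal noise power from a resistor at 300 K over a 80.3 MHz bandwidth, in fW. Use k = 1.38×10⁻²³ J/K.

P_n = kTB = 1.38×10⁻²³ × 300 × 8.03×10⁷ = 3.32×10⁻¹³ W = 332 fW

332 fW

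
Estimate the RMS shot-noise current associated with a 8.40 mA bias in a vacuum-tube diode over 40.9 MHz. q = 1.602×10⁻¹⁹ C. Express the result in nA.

332 nA

I_n = √(2qI·B)
2qI·B = 2 × 1.602×10⁻¹⁹ × 8.40×10⁻³ × 4.09×10⁷ = 1.10×10⁻¹³ A²
I_n = √(1.10×10⁻¹³) = 3.32×10⁻⁷ A = 332 nA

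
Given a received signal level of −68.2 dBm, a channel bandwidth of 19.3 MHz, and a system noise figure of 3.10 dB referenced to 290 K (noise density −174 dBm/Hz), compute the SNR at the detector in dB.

Noise floor: N = −174 + 10 log₁₀(B) + NF
10 log₁₀(1.93×10⁷) = 72.86 dB
N = −174 + 72.86 + 3.10 = −98.04 dBm
SNR = P_sig − N = −68.2 − (−98.04) = 29.84 dB → 29.8 dB

29.8 dB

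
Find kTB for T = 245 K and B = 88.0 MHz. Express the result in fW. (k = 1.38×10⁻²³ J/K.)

298 fW

P_n = kTB = 1.38×10⁻²³ × 245 × 8.80×10⁷ = 2.98×10⁻¹³ W = 298 fW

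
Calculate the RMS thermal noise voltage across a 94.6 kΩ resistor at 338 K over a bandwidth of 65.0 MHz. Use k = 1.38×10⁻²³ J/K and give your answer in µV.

V_n = √(4kTRB)
4kTRB = 4 × 1.38×10⁻²³ × 338 × 9.46×10⁴ × 6.50×10⁷ = 1.15×10⁻⁷ V²
V_n = √(1.15×10⁻⁷) = 3.39×10⁻⁴ V = 339 µV

339 µV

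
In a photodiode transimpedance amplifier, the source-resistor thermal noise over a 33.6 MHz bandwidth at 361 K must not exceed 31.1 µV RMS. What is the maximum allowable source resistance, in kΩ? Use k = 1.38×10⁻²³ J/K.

Johnson–Nyquist: V_n = √(4kTRB) ⇒ R = V_n² / (4kTB)
4kTB = 4 × 1.38×10⁻²³ × 361 × 3.36×10⁷ = 6.70×10⁻¹³
R = (3.11×10⁻⁵)² / 6.70×10⁻¹³ = 1.44×10³ Ω = 1.44 kΩ

1.44 kΩ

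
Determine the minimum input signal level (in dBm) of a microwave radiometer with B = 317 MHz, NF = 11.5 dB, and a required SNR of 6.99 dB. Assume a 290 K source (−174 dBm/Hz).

Sensitivity = −174 + 10 log₁₀(B) + NF + SNR_min
= −174 + 85.01 + 11.5 + 6.99
= −70.50 dBm → −70.5 dBm

−70.5 dBm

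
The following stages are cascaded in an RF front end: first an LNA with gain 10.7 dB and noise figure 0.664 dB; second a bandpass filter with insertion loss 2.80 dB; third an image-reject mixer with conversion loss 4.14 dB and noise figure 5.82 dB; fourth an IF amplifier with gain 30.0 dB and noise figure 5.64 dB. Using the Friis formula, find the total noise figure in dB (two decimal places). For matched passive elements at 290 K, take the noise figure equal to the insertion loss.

Convert to linear (a loss of L dB is a gain of −L dB): F_i = 10^(NF_i/10), G_i = 10^(G_i,dB/10)
  Stage 1: F_1 = 10^(0.664/10) = 1.165, G_1 = 10^(10.7/10) = 11.75
  Stage 2: F_2 = 10^(2.80/10) = 1.905, G_2 = 10^(−2.80/10) = 0.5248
  Stage 3: F_3 = 10^(5.82/10) = 3.819, G_3 = 10^(−4.14/10) = 0.3855
  Stage 4: F_4 = 10^(5.64/10) = 3.664, G_4 = 10^(30.0/10) = 1000
Friis cascade:
  F = 1.165 + (1.905 − 1)/11.75 + (3.819 − 1)/6.166 + (3.664 − 1)/2.377 = 2.820
NF = 10 log₁₀(2.820) = 4.50 dB

4.50 dB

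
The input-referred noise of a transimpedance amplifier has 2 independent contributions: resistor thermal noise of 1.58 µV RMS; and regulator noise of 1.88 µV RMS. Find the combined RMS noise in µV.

Uncorrelated sources add in power (mean-square): V_tot = √(ΣV_i²)
V_tot = √[(1.58×10⁻⁶)² + (1.88×10⁻⁶)²] = 2.46×10⁻⁶ V = 2.46 µV

2.46 µV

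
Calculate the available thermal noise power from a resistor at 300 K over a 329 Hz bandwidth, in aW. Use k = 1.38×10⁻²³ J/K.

P_n = kTB = 1.38×10⁻²³ × 300 × 3.29×10² = 1.36×10⁻¹⁸ W = 1.36 aW

1.36 aW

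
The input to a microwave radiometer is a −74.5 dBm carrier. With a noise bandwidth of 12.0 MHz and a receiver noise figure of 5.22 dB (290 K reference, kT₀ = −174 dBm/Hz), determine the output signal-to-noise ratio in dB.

23.5 dB

Noise floor: N = −174 + 10 log₁₀(B) + NF
10 log₁₀(1.20×10⁷) = 70.79 dB
N = −174 + 70.79 + 5.22 = −97.99 dBm
SNR = P_sig − N = −74.5 − (−97.99) = 23.49 dB → 23.5 dB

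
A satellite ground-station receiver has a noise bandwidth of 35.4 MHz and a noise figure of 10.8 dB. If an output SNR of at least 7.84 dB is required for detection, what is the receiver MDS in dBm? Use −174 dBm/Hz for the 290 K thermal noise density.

Sensitivity = −174 + 10 log₁₀(B) + NF + SNR_min
= −174 + 75.49 + 10.8 + 7.84
= −79.87 dBm → −79.9 dBm

−79.9 dBm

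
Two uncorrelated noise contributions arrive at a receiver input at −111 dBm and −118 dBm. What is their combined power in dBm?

Convert to linear, add, convert back:
P₁ = 7.94×10⁻¹⁵ W, P₂ = 1.58×10⁻¹⁵ W
P_tot = 9.53×10⁻¹⁵ W → 10 log₁₀(P_tot / 10⁻³) = −110.2 dBm

−110.2 dBm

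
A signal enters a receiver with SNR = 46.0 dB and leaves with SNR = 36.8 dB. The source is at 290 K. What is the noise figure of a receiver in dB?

NF (dB) = SNR_in(dB) − SNR_out(dB) when the source is at T₀
NF = 46.0 − 36.8 = 9.2 dB

9.2 dB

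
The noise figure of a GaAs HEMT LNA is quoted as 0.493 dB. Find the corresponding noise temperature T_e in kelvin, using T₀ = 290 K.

34.9 K

F = 10^(0.493/10) = 1.12021
T_e = (F − 1)·T₀ = (1.12021 − 1) × 290 = 34.9 K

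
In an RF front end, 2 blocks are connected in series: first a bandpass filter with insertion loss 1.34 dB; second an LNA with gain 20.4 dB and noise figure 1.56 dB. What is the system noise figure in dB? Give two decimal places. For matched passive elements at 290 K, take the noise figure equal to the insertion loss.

2.90 dB

Convert to linear (a loss of L dB is a gain of −L dB): F_i = 10^(NF_i/10), G_i = 10^(G_i,dB/10)
  Stage 1: F_1 = 10^(1.34/10) = 1.361, G_1 = 10^(−1.34/10) = 0.7345
  Stage 2: F_2 = 10^(1.56/10) = 1.432, G_2 = 10^(20.4/10) = 109.6
Friis cascade:
  F = 1.361 + (1.432 − 1)/0.7345 = 1.950
NF = 10 log₁₀(1.950) = 2.90 dB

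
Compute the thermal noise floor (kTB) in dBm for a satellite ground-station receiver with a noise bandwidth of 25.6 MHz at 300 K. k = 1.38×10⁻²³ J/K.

P_n = kTB = 1.38×10⁻²³ × 300 × 2.56×10⁷ = 1.06×10⁻¹³ W
In dBm: 10 log₁₀(1.06×10⁻¹³ / 10⁻³) = −99.7 dBm

−99.7 dBm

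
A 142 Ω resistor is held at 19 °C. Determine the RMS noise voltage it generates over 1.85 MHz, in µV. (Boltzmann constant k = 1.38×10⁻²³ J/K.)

T = 19 °C + 273.15 = 292.15 K
V_n = √(4kTRB)
4kTRB = 4 × 1.38×10⁻²³ × 292.15 × 1.42×10² × 1.85×10⁶ = 4.24×10⁻¹² V²
V_n = √(4.24×10⁻¹²) = 2.06×10⁻⁶ V = 2.06 µV

2.06 µV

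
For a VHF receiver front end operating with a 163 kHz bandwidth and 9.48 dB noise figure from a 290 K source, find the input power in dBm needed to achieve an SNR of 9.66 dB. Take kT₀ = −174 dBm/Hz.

Sensitivity = −174 + 10 log₁₀(B) + NF + SNR_min
= −174 + 52.12 + 9.48 + 9.66
= −102.74 dBm → −102.7 dBm

−102.7 dBm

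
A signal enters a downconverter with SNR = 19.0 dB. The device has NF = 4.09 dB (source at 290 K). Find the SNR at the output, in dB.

By definition F = SNR_in/SNR_out, so in dB: SNR_out = SNR_in − NF
SNR_out = 19.0 − 4.09 = 14.91 dB

14.91 dB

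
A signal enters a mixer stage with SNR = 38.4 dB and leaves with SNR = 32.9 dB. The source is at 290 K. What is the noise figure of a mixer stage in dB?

NF (dB) = SNR_in(dB) − SNR_out(dB) when the source is at T₀
NF = 38.4 − 32.9 = 5.5 dB

5.5 dB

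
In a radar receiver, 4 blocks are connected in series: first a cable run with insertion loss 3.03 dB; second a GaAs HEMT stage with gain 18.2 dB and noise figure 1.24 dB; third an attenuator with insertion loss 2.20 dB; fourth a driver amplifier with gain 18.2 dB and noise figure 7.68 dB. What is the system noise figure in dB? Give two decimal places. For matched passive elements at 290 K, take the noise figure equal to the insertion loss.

Convert to linear (a loss of L dB is a gain of −L dB): F_i = 10^(NF_i/10), G_i = 10^(G_i,dB/10)
  Stage 1: F_1 = 10^(3.03/10) = 2.009, G_1 = 10^(−3.03/10) = 0.4977
  Stage 2: F_2 = 10^(1.24/10) = 1.330, G_2 = 10^(18.2/10) = 66.07
  Stage 3: F_3 = 10^(2.20/10) = 1.660, G_3 = 10^(−2.20/10) = 0.6026
  Stage 4: F_4 = 10^(7.68/10) = 5.861, G_4 = 10^(18.2/10) = 66.07
Friis cascade:
  F = 2.009 + (1.330 − 1)/0.4977 + (1.660 − 1)/32.89 + (5.861 − 1)/19.82 = 2.938
NF = 10 log₁₀(2.938) = 4.68 dB

4.68 dB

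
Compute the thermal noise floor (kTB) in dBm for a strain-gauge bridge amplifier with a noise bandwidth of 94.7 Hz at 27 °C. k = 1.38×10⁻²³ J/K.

−154.1 dBm

T = 27 °C + 273.15 = 300.15 K
P_n = kTB = 1.38×10⁻²³ × 300.15 × 9.47×10¹ = 3.92×10⁻¹⁹ W
In dBm: 10 log₁₀(3.92×10⁻¹⁹ / 10⁻³) = −154.1 dBm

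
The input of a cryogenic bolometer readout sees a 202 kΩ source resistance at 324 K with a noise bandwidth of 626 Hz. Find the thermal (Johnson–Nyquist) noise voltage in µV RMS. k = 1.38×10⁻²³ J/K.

1.50 µV

V_n = √(4kTRB)
4kTRB = 4 × 1.38×10⁻²³ × 324 × 2.02×10⁵ × 6.26×10² = 2.26×10⁻¹² V²
V_n = √(2.26×10⁻¹²) = 1.50×10⁻⁶ V = 1.50 µV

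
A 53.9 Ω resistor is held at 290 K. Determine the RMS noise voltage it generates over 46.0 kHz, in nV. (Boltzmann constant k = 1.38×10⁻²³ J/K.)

199 nV

V_n = √(4kTRB)
4kTRB = 4 × 1.38×10⁻²³ × 290 × 5.39×10¹ × 4.60×10⁴ = 3.97×10⁻¹⁴ V²
V_n = √(3.97×10⁻¹⁴) = 1.99×10⁻⁷ V = 199 nV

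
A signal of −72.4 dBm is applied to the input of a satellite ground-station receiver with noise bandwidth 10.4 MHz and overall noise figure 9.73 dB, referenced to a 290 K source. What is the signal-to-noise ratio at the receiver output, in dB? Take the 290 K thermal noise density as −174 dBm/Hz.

Noise floor: N = −174 + 10 log₁₀(B) + NF
10 log₁₀(1.04×10⁷) = 70.17 dB
N = −174 + 70.17 + 9.73 = −94.10 dBm
SNR = P_sig − N = −72.4 − (−94.10) = 21.70 dB → 21.7 dB

21.7 dB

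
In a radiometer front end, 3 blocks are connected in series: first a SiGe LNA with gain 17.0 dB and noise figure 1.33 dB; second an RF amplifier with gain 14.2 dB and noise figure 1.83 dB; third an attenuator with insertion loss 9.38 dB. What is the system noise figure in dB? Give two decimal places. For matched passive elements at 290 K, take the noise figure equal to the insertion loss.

Convert to linear (a loss of L dB is a gain of −L dB): F_i = 10^(NF_i/10), G_i = 10^(G_i,dB/10)
  Stage 1: F_1 = 10^(1.33/10) = 1.358, G_1 = 10^(17.0/10) = 50.12
  Stage 2: F_2 = 10^(1.83/10) = 1.524, G_2 = 10^(14.2/10) = 26.30
  Stage 3: F_3 = 10^(9.38/10) = 8.670, G_3 = 10^(−9.38/10) = 0.1153
Friis cascade:
  F = 1.358 + (1.524 − 1)/50.12 + (8.670 − 1)/1318 = 1.375
NF = 10 log₁₀(1.375) = 1.38 dB

1.38 dB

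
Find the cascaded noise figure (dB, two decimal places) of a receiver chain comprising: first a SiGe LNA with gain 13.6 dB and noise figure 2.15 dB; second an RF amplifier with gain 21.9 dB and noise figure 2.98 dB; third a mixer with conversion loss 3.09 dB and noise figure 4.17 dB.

2.26 dB

Convert to linear (a loss of L dB is a gain of −L dB): F_i = 10^(NF_i/10), G_i = 10^(G_i,dB/10)
  Stage 1: F_1 = 10^(2.15/10) = 1.641, G_1 = 10^(13.6/10) = 22.91
  Stage 2: F_2 = 10^(2.98/10) = 1.986, G_2 = 10^(21.9/10) = 154.9
  Stage 3: F_3 = 10^(4.17/10) = 2.612, G_3 = 10^(−3.09/10) = 0.4909
Friis cascade:
  F = 1.641 + (1.986 − 1)/22.91 + (2.612 − 1)/3548 = 1.684
NF = 10 log₁₀(1.684) = 2.26 dB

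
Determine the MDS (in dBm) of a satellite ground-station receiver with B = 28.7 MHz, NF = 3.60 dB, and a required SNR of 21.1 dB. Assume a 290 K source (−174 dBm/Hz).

Sensitivity = −174 + 10 log₁₀(B) + NF + SNR_min
= −174 + 74.58 + 3.60 + 21.1
= −74.72 dBm → −74.7 dBm

−74.7 dBm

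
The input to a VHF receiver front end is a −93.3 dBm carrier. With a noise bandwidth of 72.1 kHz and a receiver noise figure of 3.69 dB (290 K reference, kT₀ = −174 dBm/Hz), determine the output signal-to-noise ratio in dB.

28.4 dB

Noise floor: N = −174 + 10 log₁₀(B) + NF
10 log₁₀(7.21×10⁴) = 48.58 dB
N = −174 + 48.58 + 3.69 = −121.73 dBm
SNR = P_sig − N = −93.3 − (−121.73) = 28.43 dB → 28.4 dB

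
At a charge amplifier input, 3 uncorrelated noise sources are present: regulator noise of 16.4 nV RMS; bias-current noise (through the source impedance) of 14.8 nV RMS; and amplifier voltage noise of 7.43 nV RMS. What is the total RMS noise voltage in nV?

Uncorrelated sources add in power (mean-square): V_tot = √(ΣV_i²)
V_tot = √[(1.64×10⁻⁸)² + (1.48×10⁻⁸)² + (7.43×10⁻⁹)²] = 2.33×10⁻⁸ V = 23.3 nV

23.3 nV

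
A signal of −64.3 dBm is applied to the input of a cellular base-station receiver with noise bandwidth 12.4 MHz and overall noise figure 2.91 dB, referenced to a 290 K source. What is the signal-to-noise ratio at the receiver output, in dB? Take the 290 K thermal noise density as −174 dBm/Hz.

35.9 dB

Noise floor: N = −174 + 10 log₁₀(B) + NF
10 log₁₀(1.24×10⁷) = 70.93 dB
N = −174 + 70.93 + 2.91 = −100.16 dBm
SNR = P_sig − N = −64.3 − (−100.16) = 35.86 dB → 35.9 dB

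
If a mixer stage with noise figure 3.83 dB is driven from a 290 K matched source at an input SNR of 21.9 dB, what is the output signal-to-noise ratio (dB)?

By definition F = SNR_in/SNR_out, so in dB: SNR_out = SNR_in − NF
SNR_out = 21.9 − 3.83 = 18.07 dB

18.07 dB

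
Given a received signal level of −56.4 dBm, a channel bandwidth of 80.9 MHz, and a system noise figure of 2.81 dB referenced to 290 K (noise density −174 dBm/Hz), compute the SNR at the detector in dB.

Noise floor: N = −174 + 10 log₁₀(B) + NF
10 log₁₀(8.09×10⁷) = 79.08 dB
N = −174 + 79.08 + 2.81 = −92.11 dBm
SNR = P_sig − N = −56.4 − (−92.11) = 35.71 dB → 35.7 dB

35.7 dB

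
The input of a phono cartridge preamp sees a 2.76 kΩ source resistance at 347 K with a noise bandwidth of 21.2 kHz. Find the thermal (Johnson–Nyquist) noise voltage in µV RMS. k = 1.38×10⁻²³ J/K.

V_n = √(4kTRB)
4kTRB = 4 × 1.38×10⁻²³ × 347 × 2.76×10³ × 2.12×10⁴ = 1.12×10⁻¹² V²
V_n = √(1.12×10⁻¹²) = 1.06×10⁻⁶ V = 1.06 µV

1.06 µV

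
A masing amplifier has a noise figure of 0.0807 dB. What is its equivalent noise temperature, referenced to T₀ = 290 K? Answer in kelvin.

F = 10^(0.0807/10) = 1.01876
T_e = (F − 1)·T₀ = (1.01876 − 1) × 290 = 5.44 K

5.44 K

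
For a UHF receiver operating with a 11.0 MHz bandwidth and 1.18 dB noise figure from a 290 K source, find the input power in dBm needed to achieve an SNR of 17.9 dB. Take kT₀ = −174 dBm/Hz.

−84.5 dBm

Sensitivity = −174 + 10 log₁₀(B) + NF + SNR_min
= −174 + 70.41 + 1.18 + 17.9
= −84.51 dBm → −84.5 dBm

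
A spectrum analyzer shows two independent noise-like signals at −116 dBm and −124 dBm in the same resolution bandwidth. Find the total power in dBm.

−115.4 dBm

Convert to linear, add, convert back:
P₁ = 2.51×10⁻¹⁵ W, P₂ = 3.98×10⁻¹⁶ W
P_tot = 2.91×10⁻¹⁵ W → 10 log₁₀(P_tot / 10⁻³) = −115.4 dBm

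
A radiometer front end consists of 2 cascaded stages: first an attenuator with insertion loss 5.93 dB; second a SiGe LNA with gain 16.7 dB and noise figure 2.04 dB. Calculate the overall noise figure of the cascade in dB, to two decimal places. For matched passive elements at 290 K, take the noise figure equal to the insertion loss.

Convert to linear (a loss of L dB is a gain of −L dB): F_i = 10^(NF_i/10), G_i = 10^(G_i,dB/10)
  Stage 1: F_1 = 10^(5.93/10) = 3.917, G_1 = 10^(−5.93/10) = 0.2553
  Stage 2: F_2 = 10^(2.04/10) = 1.600, G_2 = 10^(16.7/10) = 46.77
Friis cascade:
  F = 3.917 + (1.600 − 1)/0.2553 = 6.266
NF = 10 log₁₀(6.266) = 7.97 dB

7.97 dB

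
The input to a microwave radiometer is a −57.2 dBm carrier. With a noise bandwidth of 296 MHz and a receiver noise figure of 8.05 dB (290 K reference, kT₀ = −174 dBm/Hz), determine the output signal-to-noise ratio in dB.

Noise floor: N = −174 + 10 log₁₀(B) + NF
10 log₁₀(2.96×10⁸) = 84.71 dB
N = −174 + 84.71 + 8.05 = −81.24 dBm
SNR = P_sig − N = −57.2 − (−81.24) = 24.04 dB → 24.0 dB

24.0 dB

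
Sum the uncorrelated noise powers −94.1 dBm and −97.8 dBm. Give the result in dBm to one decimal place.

Convert to linear, add, convert back:
P₁ = 3.89×10⁻¹³ W, P₂ = 1.66×10⁻¹³ W
P_tot = 5.55×10⁻¹³ W → 10 log₁₀(P_tot / 10⁻³) = −92.6 dBm

−92.6 dBm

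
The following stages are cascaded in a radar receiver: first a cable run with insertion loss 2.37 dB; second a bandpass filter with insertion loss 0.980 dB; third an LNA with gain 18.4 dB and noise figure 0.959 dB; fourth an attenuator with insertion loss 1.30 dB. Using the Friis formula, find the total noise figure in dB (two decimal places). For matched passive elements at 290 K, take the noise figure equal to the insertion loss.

4.33 dB

Convert to linear (a loss of L dB is a gain of −L dB): F_i = 10^(NF_i/10), G_i = 10^(G_i,dB/10)
  Stage 1: F_1 = 10^(2.37/10) = 1.726, G_1 = 10^(−2.37/10) = 0.5794
  Stage 2: F_2 = 10^(0.980/10) = 1.253, G_2 = 10^(−0.980/10) = 0.7980
  Stage 3: F_3 = 10^(0.959/10) = 1.247, G_3 = 10^(18.4/10) = 69.18
  Stage 4: F_4 = 10^(1.30/10) = 1.349, G_4 = 10^(−1.30/10) = 0.7413
Friis cascade:
  F = 1.726 + (1.253 − 1)/0.5794 + (1.247 − 1)/0.4624 + (1.349 − 1)/31.99 = 2.708
NF = 10 log₁₀(2.708) = 4.33 dB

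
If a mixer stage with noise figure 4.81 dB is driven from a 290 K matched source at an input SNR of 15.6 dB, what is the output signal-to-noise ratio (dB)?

10.79 dB

By definition F = SNR_in/SNR_out, so in dB: SNR_out = SNR_in − NF
SNR_out = 15.6 − 4.81 = 10.79 dB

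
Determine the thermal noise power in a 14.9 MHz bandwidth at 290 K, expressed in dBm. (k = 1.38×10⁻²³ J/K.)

−102.2 dBm

P_n = kTB = 1.38×10⁻²³ × 290 × 1.49×10⁷ = 5.96×10⁻¹⁴ W
In dBm: 10 log₁₀(5.96×10⁻¹⁴ / 10⁻³) = −102.2 dBm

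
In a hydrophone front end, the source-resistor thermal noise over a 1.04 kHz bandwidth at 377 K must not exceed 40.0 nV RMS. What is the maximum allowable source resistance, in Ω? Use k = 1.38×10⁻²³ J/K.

73.9 Ω

Johnson–Nyquist: V_n = √(4kTRB) ⇒ R = V_n² / (4kTB)
4kTB = 4 × 1.38×10⁻²³ × 377 × 1.04×10³ = 2.16×10⁻¹⁷
R = (4.00×10⁻⁸)² / 2.16×10⁻¹⁷ = 7.39×10¹ Ω = 73.9 Ω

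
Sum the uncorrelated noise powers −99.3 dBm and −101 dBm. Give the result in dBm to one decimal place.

Convert to linear, add, convert back:
P₁ = 1.17×10⁻¹³ W, P₂ = 7.94×10⁻¹⁴ W
P_tot = 1.97×10⁻¹³ W → 10 log₁₀(P_tot / 10⁻³) = −97.1 dBm

−97.1 dBm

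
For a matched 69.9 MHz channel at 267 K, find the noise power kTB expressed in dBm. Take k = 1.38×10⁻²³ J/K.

P_n = kTB = 1.38×10⁻²³ × 267 × 6.99×10⁷ = 2.58×10⁻¹³ W
In dBm: 10 log₁₀(2.58×10⁻¹³ / 10⁻³) = −95.9 dBm

−95.9 dBm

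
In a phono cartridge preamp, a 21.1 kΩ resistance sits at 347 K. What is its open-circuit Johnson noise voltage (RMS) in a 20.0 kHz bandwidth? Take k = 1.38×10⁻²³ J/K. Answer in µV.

V_n = √(4kTRB)
4kTRB = 4 × 1.38×10⁻²³ × 347 × 2.11×10⁴ × 2.00×10⁴ = 8.08×10⁻¹² V²
V_n = √(8.08×10⁻¹²) = 2.84×10⁻⁶ V = 2.84 µV

2.84 µV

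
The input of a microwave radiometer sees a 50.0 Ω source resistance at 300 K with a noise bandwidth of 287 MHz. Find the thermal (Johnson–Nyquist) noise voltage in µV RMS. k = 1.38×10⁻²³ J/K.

15.4 µV

V_n = √(4kTRB)
4kTRB = 4 × 1.38×10⁻²³ × 300 × 5.00×10¹ × 2.87×10⁸ = 2.38×10⁻¹⁰ V²
V_n = √(2.38×10⁻¹⁰) = 1.54×10⁻⁵ V = 15.4 µV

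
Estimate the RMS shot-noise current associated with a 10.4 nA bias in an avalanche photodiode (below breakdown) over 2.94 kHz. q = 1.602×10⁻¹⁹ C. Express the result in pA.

I_n = √(2qI·B)
2qI·B = 2 × 1.602×10⁻¹⁹ × 1.04×10⁻⁸ × 2.94×10³ = 9.80×10⁻²⁴ A²
I_n = √(9.80×10⁻²⁴) = 3.13×10⁻¹² A = 3.13 pA

3.13 pA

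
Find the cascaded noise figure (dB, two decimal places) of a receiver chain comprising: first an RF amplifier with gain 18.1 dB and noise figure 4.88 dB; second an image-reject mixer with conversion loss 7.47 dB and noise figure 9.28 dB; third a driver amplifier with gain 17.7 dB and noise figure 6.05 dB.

Convert to linear (a loss of L dB is a gain of −L dB): F_i = 10^(NF_i/10), G_i = 10^(G_i,dB/10)
  Stage 1: F_1 = 10^(4.88/10) = 3.076, G_1 = 10^(18.1/10) = 64.57
  Stage 2: F_2 = 10^(9.28/10) = 8.472, G_2 = 10^(−7.47/10) = 0.1791
  Stage 3: F_3 = 10^(6.05/10) = 4.027, G_3 = 10^(17.7/10) = 58.88
Friis cascade:
  F = 3.076 + (8.472 − 1)/64.57 + (4.027 − 1)/11.56 = 3.454
NF = 10 log₁₀(3.454) = 5.38 dB

5.38 dB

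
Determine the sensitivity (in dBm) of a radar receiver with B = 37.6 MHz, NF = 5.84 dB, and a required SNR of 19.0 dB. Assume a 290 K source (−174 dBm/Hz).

Sensitivity = −174 + 10 log₁₀(B) + NF + SNR_min
= −174 + 75.75 + 5.84 + 19.0
= −73.41 dBm → −73.4 dBm

−73.4 dBm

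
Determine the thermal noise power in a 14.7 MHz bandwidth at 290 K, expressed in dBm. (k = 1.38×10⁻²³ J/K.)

P_n = kTB = 1.38×10⁻²³ × 290 × 1.47×10⁷ = 5.88×10⁻¹⁴ W
In dBm: 10 log₁₀(5.88×10⁻¹⁴ / 10⁻³) = −102.3 dBm

−102.3 dBm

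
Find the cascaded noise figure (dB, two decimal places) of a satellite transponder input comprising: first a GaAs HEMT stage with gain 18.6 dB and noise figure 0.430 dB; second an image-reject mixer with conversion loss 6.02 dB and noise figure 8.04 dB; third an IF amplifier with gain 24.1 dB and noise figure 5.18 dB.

1.16 dB

Convert to linear (a loss of L dB is a gain of −L dB): F_i = 10^(NF_i/10), G_i = 10^(G_i,dB/10)
  Stage 1: F_1 = 10^(0.430/10) = 1.104, G_1 = 10^(18.6/10) = 72.44
  Stage 2: F_2 = 10^(8.04/10) = 6.368, G_2 = 10^(−6.02/10) = 0.2500
  Stage 3: F_3 = 10^(5.18/10) = 3.296, G_3 = 10^(24.1/10) = 257.0
Friis cascade:
  F = 1.104 + (6.368 − 1)/72.44 + (3.296 − 1)/18.11 = 1.305
NF = 10 log₁₀(1.305) = 1.16 dB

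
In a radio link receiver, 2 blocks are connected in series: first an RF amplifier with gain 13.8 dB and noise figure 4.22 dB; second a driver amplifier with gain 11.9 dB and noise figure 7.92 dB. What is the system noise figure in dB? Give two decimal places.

4.56 dB

Convert to linear (a loss of L dB is a gain of −L dB): F_i = 10^(NF_i/10), G_i = 10^(G_i,dB/10)
  Stage 1: F_1 = 10^(4.22/10) = 2.642, G_1 = 10^(13.8/10) = 23.99
  Stage 2: F_2 = 10^(7.92/10) = 6.194, G_2 = 10^(11.9/10) = 15.49
Friis cascade:
  F = 2.642 + (6.194 − 1)/23.99 = 2.859
NF = 10 log₁₀(2.859) = 4.56 dB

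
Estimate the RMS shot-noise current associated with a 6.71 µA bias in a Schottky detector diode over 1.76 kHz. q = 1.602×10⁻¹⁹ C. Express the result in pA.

61.5 pA

I_n = √(2qI·B)
2qI·B = 2 × 1.602×10⁻¹⁹ × 6.71×10⁻⁶ × 1.76×10³ = 3.78×10⁻²¹ A²
I_n = √(3.78×10⁻²¹) = 6.15×10⁻¹¹ A = 61.5 pA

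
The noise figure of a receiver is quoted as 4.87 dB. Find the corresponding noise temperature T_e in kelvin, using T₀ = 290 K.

F = 10^(4.87/10) = 3.06902
T_e = (F − 1)·T₀ = (3.06902 − 1) × 290 = 600 K

600 K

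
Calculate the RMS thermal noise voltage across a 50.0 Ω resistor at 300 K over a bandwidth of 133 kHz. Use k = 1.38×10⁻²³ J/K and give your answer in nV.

332 nV

V_n = √(4kTRB)
4kTRB = 4 × 1.38×10⁻²³ × 300 × 5.00×10¹ × 1.33×10⁵ = 1.10×10⁻¹³ V²
V_n = √(1.10×10⁻¹³) = 3.32×10⁻⁷ V = 332 nV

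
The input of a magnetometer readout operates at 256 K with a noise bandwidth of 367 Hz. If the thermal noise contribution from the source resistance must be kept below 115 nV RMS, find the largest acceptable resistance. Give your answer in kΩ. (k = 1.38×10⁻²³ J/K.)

Johnson–Nyquist: V_n = √(4kTRB) ⇒ R = V_n² / (4kTB)
4kTB = 4 × 1.38×10⁻²³ × 256 × 3.67×10² = 5.19×10⁻¹⁸
R = (1.15×10⁻⁷)² / 5.19×10⁻¹⁸ = 2.55×10³ Ω = 2.55 kΩ

2.55 kΩ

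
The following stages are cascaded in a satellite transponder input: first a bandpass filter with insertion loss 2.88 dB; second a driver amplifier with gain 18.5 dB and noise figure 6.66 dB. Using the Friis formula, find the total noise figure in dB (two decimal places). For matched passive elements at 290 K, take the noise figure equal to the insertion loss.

9.54 dB

Convert to linear (a loss of L dB is a gain of −L dB): F_i = 10^(NF_i/10), G_i = 10^(G_i,dB/10)
  Stage 1: F_1 = 10^(2.88/10) = 1.941, G_1 = 10^(−2.88/10) = 0.5152
  Stage 2: F_2 = 10^(6.66/10) = 4.634, G_2 = 10^(18.5/10) = 70.79
Friis cascade:
  F = 1.941 + (4.634 − 1)/0.5152 = 8.995
NF = 10 log₁₀(8.995) = 9.54 dB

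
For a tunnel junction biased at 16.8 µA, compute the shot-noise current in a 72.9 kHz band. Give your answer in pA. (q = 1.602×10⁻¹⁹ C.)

I_n = √(2qI·B)
2qI·B = 2 × 1.602×10⁻¹⁹ × 1.68×10⁻⁵ × 7.29×10⁴ = 3.92×10⁻¹⁹ A²
I_n = √(3.92×10⁻¹⁹) = 6.26×10⁻¹⁰ A = 626 pA

626 pA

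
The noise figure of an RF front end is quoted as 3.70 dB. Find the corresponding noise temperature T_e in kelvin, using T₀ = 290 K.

F = 10^(3.70/10) = 2.34423
T_e = (F − 1)·T₀ = (2.34423 − 1) × 290 = 390 K

390 K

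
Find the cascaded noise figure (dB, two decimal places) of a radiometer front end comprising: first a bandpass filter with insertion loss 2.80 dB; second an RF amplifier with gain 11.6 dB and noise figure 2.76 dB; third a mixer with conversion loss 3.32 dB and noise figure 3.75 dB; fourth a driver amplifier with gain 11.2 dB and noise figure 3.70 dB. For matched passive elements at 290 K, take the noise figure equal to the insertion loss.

Convert to linear (a loss of L dB is a gain of −L dB): F_i = 10^(NF_i/10), G_i = 10^(G_i,dB/10)
  Stage 1: F_1 = 10^(2.80/10) = 1.905, G_1 = 10^(−2.80/10) = 0.5248
  Stage 2: F_2 = 10^(2.76/10) = 1.888, G_2 = 10^(11.6/10) = 14.45
  Stage 3: F_3 = 10^(3.75/10) = 2.371, G_3 = 10^(−3.32/10) = 0.4656
  Stage 4: F_4 = 10^(3.70/10) = 2.344, G_4 = 10^(11.2/10) = 13.18
Friis cascade:
  F = 1.905 + (1.888 − 1)/0.5248 + (2.371 − 1)/7.586 + (2.344 − 1)/3.532 = 4.159
NF = 10 log₁₀(4.159) = 6.19 dB

6.19 dB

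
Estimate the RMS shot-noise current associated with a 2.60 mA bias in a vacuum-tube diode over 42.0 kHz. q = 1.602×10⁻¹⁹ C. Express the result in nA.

5.92 nA

I_n = √(2qI·B)
2qI·B = 2 × 1.602×10⁻¹⁹ × 2.60×10⁻³ × 4.20×10⁴ = 3.50×10⁻¹⁷ A²
I_n = √(3.50×10⁻¹⁷) = 5.92×10⁻⁹ A = 5.92 nA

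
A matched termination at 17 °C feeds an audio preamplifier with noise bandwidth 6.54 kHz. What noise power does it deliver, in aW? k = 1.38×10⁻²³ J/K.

26.2 aW

T = 17 °C + 273.15 = 290.15 K
P_n = kTB = 1.38×10⁻²³ × 290.15 × 6.54×10³ = 2.62×10⁻¹⁷ W = 26.2 aW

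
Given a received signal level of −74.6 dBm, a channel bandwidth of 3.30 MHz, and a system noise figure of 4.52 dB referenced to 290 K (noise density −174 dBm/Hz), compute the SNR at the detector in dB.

29.7 dB

Noise floor: N = −174 + 10 log₁₀(B) + NF
10 log₁₀(3.30×10⁶) = 65.19 dB
N = −174 + 65.19 + 4.52 = −104.29 dBm
SNR = P_sig − N = −74.6 − (−104.29) = 29.69 dB → 29.7 dB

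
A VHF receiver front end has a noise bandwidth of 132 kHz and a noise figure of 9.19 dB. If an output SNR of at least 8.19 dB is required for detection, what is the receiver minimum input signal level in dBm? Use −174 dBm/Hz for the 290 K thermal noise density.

−105.4 dBm

Sensitivity = −174 + 10 log₁₀(B) + NF + SNR_min
= −174 + 51.21 + 9.19 + 8.19
= −105.41 dBm → −105.4 dBm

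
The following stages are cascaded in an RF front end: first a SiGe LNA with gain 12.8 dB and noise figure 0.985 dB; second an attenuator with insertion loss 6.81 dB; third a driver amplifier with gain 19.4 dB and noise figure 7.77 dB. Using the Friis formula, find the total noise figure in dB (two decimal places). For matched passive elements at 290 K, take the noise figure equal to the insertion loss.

4.33 dB

Convert to linear (a loss of L dB is a gain of −L dB): F_i = 10^(NF_i/10), G_i = 10^(G_i,dB/10)
  Stage 1: F_1 = 10^(0.985/10) = 1.255, G_1 = 10^(12.8/10) = 19.05
  Stage 2: F_2 = 10^(6.81/10) = 4.797, G_2 = 10^(−6.81/10) = 0.2084
  Stage 3: F_3 = 10^(7.77/10) = 5.984, G_3 = 10^(19.4/10) = 87.10
Friis cascade:
  F = 1.255 + (4.797 − 1)/19.05 + (5.984 − 1)/3.972 = 2.709
NF = 10 log₁₀(2.709) = 4.33 dB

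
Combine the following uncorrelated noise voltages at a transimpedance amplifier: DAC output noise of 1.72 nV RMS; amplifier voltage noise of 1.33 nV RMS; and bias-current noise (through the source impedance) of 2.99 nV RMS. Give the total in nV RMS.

3.70 nV

Uncorrelated sources add in power (mean-square): V_tot = √(ΣV_i²)
V_tot = √[(1.72×10⁻⁹)² + (1.33×10⁻⁹)² + (2.99×10⁻⁹)²] = 3.70×10⁻⁹ V = 3.70 nV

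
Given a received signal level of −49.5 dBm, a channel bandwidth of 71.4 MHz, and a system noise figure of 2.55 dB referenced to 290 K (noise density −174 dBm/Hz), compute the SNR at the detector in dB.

Noise floor: N = −174 + 10 log₁₀(B) + NF
10 log₁₀(7.14×10⁷) = 78.54 dB
N = −174 + 78.54 + 2.55 = −92.91 dBm
SNR = P_sig − N = −49.5 − (−92.91) = 43.41 dB → 43.4 dB

43.4 dB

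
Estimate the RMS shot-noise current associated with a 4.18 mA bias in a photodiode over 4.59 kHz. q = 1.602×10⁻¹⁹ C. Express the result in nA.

2.48 nA

I_n = √(2qI·B)
2qI·B = 2 × 1.602×10⁻¹⁹ × 4.18×10⁻³ × 4.59×10³ = 6.15×10⁻¹⁸ A²
I_n = √(6.15×10⁻¹⁸) = 2.48×10⁻⁹ A = 2.48 nA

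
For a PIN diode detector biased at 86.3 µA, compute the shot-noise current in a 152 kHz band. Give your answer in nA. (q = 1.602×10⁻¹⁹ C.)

I_n = √(2qI·B)
2qI·B = 2 × 1.602×10⁻¹⁹ × 8.63×10⁻⁵ × 1.52×10⁵ = 4.20×10⁻¹⁸ A²
I_n = √(4.20×10⁻¹⁸) = 2.05×10⁻⁹ A = 2.05 nA

2.05 nA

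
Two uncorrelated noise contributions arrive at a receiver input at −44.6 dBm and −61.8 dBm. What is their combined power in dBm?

−44.5 dBm

Convert to linear, add, convert back:
P₁ = 3.47×10⁻⁸ W, P₂ = 6.61×10⁻¹⁰ W
P_tot = 3.53×10⁻⁸ W → 10 log₁₀(P_tot / 10⁻³) = −44.5 dBm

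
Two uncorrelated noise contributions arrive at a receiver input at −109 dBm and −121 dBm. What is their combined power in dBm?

−108.7 dBm

Convert to linear, add, convert back:
P₁ = 1.26×10⁻¹⁴ W, P₂ = 7.94×10⁻¹⁶ W
P_tot = 1.34×10⁻¹⁴ W → 10 log₁₀(P_tot / 10⁻³) = −108.7 dBm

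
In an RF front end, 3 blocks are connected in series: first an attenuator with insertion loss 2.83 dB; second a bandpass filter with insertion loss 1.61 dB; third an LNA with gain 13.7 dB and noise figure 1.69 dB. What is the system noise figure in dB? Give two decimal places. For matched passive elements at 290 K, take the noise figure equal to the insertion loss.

6.13 dB

Convert to linear (a loss of L dB is a gain of −L dB): F_i = 10^(NF_i/10), G_i = 10^(G_i,dB/10)
  Stage 1: F_1 = 10^(2.83/10) = 1.919, G_1 = 10^(−2.83/10) = 0.5212
  Stage 2: F_2 = 10^(1.61/10) = 1.449, G_2 = 10^(−1.61/10) = 0.6902
  Stage 3: F_3 = 10^(1.69/10) = 1.476, G_3 = 10^(13.7/10) = 23.44
Friis cascade:
  F = 1.919 + (1.449 − 1)/0.5212 + (1.476 − 1)/0.3597 = 4.102
NF = 10 log₁₀(4.102) = 6.13 dB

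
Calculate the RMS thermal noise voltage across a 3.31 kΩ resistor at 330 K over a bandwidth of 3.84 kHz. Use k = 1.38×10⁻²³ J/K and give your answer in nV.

481 nV

V_n = √(4kTRB)
4kTRB = 4 × 1.38×10⁻²³ × 330 × 3.31×10³ × 3.84×10³ = 2.32×10⁻¹³ V²
V_n = √(2.32×10⁻¹³) = 4.81×10⁻⁷ V = 481 nV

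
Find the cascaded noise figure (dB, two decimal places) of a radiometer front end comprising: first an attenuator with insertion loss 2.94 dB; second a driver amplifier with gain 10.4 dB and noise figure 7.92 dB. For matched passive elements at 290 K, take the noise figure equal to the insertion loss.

10.86 dB

Convert to linear (a loss of L dB is a gain of −L dB): F_i = 10^(NF_i/10), G_i = 10^(G_i,dB/10)
  Stage 1: F_1 = 10^(2.94/10) = 1.968, G_1 = 10^(−2.94/10) = 0.5082
  Stage 2: F_2 = 10^(7.92/10) = 6.194, G_2 = 10^(10.4/10) = 10.96
Friis cascade:
  F = 1.968 + (6.194 − 1)/0.5082 = 12.19
NF = 10 log₁₀(12.19) = 10.86 dB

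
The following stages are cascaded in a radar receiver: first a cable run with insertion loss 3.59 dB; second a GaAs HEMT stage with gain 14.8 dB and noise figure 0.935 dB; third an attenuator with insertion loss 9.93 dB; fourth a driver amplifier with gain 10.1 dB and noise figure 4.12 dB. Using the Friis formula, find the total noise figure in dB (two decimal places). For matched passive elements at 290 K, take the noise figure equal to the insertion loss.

6.70 dB

Convert to linear (a loss of L dB is a gain of −L dB): F_i = 10^(NF_i/10), G_i = 10^(G_i,dB/10)
  Stage 1: F_1 = 10^(3.59/10) = 2.286, G_1 = 10^(−3.59/10) = 0.4375
  Stage 2: F_2 = 10^(0.935/10) = 1.240, G_2 = 10^(14.8/10) = 30.20
  Stage 3: F_3 = 10^(9.93/10) = 9.840, G_3 = 10^(−9.93/10) = 0.1016
  Stage 4: F_4 = 10^(4.12/10) = 2.582, G_4 = 10^(10.1/10) = 10.23
Friis cascade:
  F = 2.286 + (1.240 − 1)/0.4375 + (9.840 − 1)/13.21 + (2.582 − 1)/1.343 = 4.682
NF = 10 log₁₀(4.682) = 6.70 dB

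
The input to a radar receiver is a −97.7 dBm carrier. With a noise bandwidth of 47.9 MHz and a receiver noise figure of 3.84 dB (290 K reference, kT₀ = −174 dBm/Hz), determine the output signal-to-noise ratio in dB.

Noise floor: N = −174 + 10 log₁₀(B) + NF
10 log₁₀(4.79×10⁷) = 76.8 dB
N = −174 + 76.8 + 3.84 = −93.36 dBm
SNR = P_sig − N = −97.7 − (−93.36) = −4.34 dB → −4.3 dB

−4.3 dB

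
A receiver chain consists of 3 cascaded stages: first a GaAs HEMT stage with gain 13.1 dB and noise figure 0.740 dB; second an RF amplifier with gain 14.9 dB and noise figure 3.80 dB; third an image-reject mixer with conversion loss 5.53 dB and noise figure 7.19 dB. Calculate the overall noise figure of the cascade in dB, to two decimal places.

Convert to linear (a loss of L dB is a gain of −L dB): F_i = 10^(NF_i/10), G_i = 10^(G_i,dB/10)
  Stage 1: F_1 = 10^(0.740/10) = 1.186, G_1 = 10^(13.1/10) = 20.42
  Stage 2: F_2 = 10^(3.80/10) = 2.399, G_2 = 10^(14.9/10) = 30.90
  Stage 3: F_3 = 10^(7.19/10) = 5.236, G_3 = 10^(−5.53/10) = 0.2799
Friis cascade:
  F = 1.186 + (2.399 − 1)/20.42 + (5.236 − 1)/631.0 = 1.261
NF = 10 log₁₀(1.261) = 1.01 dB

1.01 dB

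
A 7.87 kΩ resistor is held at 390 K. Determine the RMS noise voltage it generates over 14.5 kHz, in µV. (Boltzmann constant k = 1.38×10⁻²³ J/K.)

1.57 µV

V_n = √(4kTRB)
4kTRB = 4 × 1.38×10⁻²³ × 390 × 7.87×10³ × 1.45×10⁴ = 2.46×10⁻¹² V²
V_n = √(2.46×10⁻¹²) = 1.57×10⁻⁶ V = 1.57 µV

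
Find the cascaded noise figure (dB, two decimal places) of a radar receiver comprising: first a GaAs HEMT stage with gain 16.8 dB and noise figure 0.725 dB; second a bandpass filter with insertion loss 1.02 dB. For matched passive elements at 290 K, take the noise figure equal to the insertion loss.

0.75 dB

Convert to linear (a loss of L dB is a gain of −L dB): F_i = 10^(NF_i/10), G_i = 10^(G_i,dB/10)
  Stage 1: F_1 = 10^(0.725/10) = 1.182, G_1 = 10^(16.8/10) = 47.86
  Stage 2: F_2 = 10^(1.02/10) = 1.265, G_2 = 10^(−1.02/10) = 0.7907
Friis cascade:
  F = 1.182 + (1.265 − 1)/47.86 = 1.187
NF = 10 log₁₀(1.187) = 0.75 dB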